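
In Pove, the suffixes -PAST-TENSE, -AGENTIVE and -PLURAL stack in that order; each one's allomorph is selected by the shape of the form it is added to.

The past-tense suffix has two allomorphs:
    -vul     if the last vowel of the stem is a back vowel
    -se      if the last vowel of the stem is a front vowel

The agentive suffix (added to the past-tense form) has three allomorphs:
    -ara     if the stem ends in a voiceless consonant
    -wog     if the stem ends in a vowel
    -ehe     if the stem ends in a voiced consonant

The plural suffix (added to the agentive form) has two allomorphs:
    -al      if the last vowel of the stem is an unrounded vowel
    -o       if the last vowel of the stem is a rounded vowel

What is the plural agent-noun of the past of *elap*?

Since the last vowel of *elap* is /a/ (a back vowel), it takes -vul, giving *elapvul*.
The final sound of the past-tense form *elapvul* is /l/, which is a voiced consonant, so the agentive suffix is -ehe, giving *elapvulehe*.
The agentive form *elapvulehe*: last vowel = /e/, an unrounded vowel → -al → *elapvuleheal*.

elapvuleheal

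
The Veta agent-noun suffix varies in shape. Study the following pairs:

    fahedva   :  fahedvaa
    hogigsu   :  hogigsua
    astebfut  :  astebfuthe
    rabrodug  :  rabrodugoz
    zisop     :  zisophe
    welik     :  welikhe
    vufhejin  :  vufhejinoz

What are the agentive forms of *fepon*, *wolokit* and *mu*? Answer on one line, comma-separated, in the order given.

Looking at the final sound of each stem: -he when the stem ends in a voiceless consonant (*astebfut*, *zisop*, *welik*); -oz when the stem ends in a voiced consonant (*rabrodug*, *vufhejin*); -a when the stem ends in a vowel (*fahedva*, *hogigsu*).
Since the final sound of *fepon* is /n/ (a voiced consonant), it takes -oz, giving *feponoz*.
*wolokit* — final sound /t/ (a voiceless consonant) → -he → *wolokithe*.
The final sound of *mu* is /u/, which is a vowel, so the suffix is -a, giving *mua*.

feponoz, wolokithe, mua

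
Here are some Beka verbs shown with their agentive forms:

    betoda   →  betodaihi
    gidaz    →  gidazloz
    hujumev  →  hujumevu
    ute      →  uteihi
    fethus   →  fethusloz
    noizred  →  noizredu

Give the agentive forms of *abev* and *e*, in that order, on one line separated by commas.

abevu, eihi

The suffix is conditioned by the final sound: -loz when the stem ends in a sibilant (*gidaz*, *fethus*); -u when the stem ends in a non-sibilant consonant (*hujumev*, *noizred*); -ihi when the stem ends in a vowel (*betoda*, *ute*).
Since the final sound of *abev* is /v/ (a non-sibilant consonant), it takes -u, giving *abevu*.
*e* — final sound /e/ (a vowel) → -ihi → *eihi*.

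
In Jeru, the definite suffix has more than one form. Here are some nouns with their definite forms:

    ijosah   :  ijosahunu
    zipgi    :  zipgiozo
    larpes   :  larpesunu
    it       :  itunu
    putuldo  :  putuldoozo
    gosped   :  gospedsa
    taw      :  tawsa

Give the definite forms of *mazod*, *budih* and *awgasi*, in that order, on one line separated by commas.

mazodsa, budihunu, awgasiozo

The alternation tracks the final sound of the stem — -unu when the stem ends in a voiceless consonant (*ijosah*, *larpes*, *it*); -sa when the stem ends in a voiced consonant (*gosped*, *taw*); -ozo when the stem ends in a vowel (*zipgi*, *putuldo*).
Since the final sound of *mazod* is /d/ (a voiced consonant), it takes -sa, giving *mazodsa*.
Since the final sound of *budih* is /h/ (a voiceless consonant), it takes -unu, giving *budihunu*.
Since the final sound of *awgasi* is /i/ (a vowel), it takes -ozo, giving *awgasiozo*.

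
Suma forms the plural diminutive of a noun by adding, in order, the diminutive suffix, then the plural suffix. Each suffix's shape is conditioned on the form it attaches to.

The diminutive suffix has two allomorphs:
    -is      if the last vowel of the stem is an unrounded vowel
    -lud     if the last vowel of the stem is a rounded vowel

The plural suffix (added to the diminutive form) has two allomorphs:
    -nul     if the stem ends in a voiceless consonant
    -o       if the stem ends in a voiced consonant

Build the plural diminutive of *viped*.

vipedisnul

Since the last vowel of *viped* is /e/ (an unrounded vowel), it takes -is, giving *vipedis*.
The final consonant of the diminutive form *vipedis* is /s/, which is voiceless, so the plural suffix is -nul, giving *vipedisnul*.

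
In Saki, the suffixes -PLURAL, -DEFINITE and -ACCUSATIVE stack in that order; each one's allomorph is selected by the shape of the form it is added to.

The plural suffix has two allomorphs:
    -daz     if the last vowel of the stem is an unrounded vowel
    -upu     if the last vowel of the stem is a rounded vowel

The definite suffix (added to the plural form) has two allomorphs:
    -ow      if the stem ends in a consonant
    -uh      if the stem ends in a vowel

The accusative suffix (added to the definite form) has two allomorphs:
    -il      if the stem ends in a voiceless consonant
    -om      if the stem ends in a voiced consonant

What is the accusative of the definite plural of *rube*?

*rube*: last vowel = /e/, an unrounded vowel → -daz → *rubedaz*.
Since the final sound of the plural form *rubedaz* is /z/ (a consonant), it takes -ow, giving *rubedazow*.
The definite form *rubedazow*: final consonant = /w/, voiced → -om → *rubedazowom*.

rubedazowom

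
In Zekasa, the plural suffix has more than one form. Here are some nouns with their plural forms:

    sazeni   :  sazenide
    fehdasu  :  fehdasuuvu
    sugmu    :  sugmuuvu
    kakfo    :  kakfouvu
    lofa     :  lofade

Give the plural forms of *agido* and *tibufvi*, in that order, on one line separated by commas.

agidouvu, tibufvide

Looking at the last vowel of each stem: -uvu when the last vowel of the stem is a rounded vowel (*fehdasu*, *sugmu*, *kakfo*); -de when the last vowel of the stem is an unrounded vowel (*sazeni*, *lofa*).
*agido*: last vowel = /o/, a rounded vowel → -uvu → *agidouvu*.
Since the last vowel of *tibufvi* is /i/ (an unrounded vowel), it takes -de, giving *tibufvide*.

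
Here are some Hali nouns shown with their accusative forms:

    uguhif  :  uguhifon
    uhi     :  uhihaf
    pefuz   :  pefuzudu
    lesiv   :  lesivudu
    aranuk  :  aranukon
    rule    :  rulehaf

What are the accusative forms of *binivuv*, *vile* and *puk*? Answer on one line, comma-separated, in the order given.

binivuvudu, vilehaf, pukon

The suffix is conditioned by the final sound: -on when the stem ends in a voiceless consonant (*uguhif*, *aranuk*); -udu when the stem ends in a voiced consonant (*pefuz*, *lesiv*); -haf when the stem ends in a vowel (*uhi*, *rule*).
Since the final sound of *binivuv* is /v/ (a voiced consonant), it takes -udu, giving *binivuvudu*.
*vile*: final sound = /e/, a vowel → -haf → *vilehaf*.
Since the final sound of *puk* is /k/ (a voiceless consonant), it takes -on, giving *pukon*.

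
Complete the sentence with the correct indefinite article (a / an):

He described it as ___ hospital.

a

The indefinite article is chosen by the initial *sound* of the following word, not its spelling.
*hospital* begins with the sound /h/ (h is pronounced) — a consonant sound.
So the article is *a*: He described it as a hospital.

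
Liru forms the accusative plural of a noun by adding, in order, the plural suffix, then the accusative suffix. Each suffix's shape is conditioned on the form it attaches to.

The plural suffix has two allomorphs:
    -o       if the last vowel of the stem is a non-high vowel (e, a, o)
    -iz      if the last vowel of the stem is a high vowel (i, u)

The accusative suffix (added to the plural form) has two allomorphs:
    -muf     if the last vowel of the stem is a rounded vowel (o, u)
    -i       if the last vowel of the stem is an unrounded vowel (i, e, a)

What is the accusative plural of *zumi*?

zumiizi

*zumi*: last vowel = /i/, a high vowel → -iz → *zumiiz*.
The plural form *zumiiz* — last vowel /i/ (an unrounded vowel) → -i → *zumiizi*.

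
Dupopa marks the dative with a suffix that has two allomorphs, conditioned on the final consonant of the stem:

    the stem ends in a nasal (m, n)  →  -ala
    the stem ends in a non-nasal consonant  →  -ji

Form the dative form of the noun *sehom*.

sehomala

The final consonant of *sehom* is /m/, which is a nasal, so the suffix is -ala, giving *sehomala*.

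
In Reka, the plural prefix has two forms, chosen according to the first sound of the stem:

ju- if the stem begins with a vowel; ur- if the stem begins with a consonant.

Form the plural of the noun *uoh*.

*uoh* — first sound /u/ (a vowel) → ju- → *juuoh*.

juuoh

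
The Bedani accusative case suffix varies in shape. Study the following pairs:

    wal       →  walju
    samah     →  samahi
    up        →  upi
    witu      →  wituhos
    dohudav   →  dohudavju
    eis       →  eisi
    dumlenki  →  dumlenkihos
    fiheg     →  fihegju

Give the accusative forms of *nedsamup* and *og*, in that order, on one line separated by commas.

The pattern is voicing of the final sound: -i when the stem ends in a voiceless consonant (*samah*, *up*, *eis*); -ju when the stem ends in a voiced consonant (*wal*, *dohudav*, *fiheg*); -hos when the stem ends in a vowel (*witu*, *dumlenki*).
*nedsamup*: final sound = /p/, a voiceless consonant → -i → *nedsamupi*.
*og* — final sound /g/ (a voiced consonant) → -ju → *ogju*.

nedsamupi, ogju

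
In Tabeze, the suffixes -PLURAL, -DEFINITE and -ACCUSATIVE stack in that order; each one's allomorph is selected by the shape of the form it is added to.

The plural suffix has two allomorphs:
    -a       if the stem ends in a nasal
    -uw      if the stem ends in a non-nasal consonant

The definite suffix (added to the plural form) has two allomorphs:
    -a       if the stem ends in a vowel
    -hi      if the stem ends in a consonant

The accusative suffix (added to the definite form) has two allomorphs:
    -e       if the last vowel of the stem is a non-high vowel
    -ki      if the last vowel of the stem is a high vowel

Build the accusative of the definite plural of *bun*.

bunaae

The final consonant of *bun* is /n/, which is a nasal, so the plural suffix is -a, giving *buna*.
The plural form *buna*: final sound = /a/, a vowel → -a → *bunaa*.
The definite form *bunaa*: last vowel = /a/, a non-high vowel → -e → *bunaae*.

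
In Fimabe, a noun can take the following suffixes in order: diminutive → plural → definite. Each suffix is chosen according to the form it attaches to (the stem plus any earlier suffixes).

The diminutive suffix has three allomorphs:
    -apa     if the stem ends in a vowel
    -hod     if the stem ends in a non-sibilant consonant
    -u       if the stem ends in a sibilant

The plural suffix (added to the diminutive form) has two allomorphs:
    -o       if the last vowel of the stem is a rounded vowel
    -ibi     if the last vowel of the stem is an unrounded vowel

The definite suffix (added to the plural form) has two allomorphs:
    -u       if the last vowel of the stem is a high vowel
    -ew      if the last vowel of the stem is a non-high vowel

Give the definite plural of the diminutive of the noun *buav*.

Since the final sound of *buav* is /v/ (a non-sibilant consonant), it takes -hod, giving *buavhod*.
The last vowel of the diminutive form *buavhod* is /o/, which is a rounded vowel, so the plural suffix is -o, giving *buavhodo*.
The plural form *buavhodo* — last vowel /o/ (a non-high vowel) → -ew → *buavhodoew*.

buavhodoew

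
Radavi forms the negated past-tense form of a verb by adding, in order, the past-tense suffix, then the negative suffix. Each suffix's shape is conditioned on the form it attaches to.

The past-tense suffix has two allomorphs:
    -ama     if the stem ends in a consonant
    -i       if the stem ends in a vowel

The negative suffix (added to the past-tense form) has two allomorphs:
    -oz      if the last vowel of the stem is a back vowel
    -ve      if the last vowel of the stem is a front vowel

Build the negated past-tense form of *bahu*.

bahuive

Since the final sound of *bahu* is /u/ (a vowel), it takes -i, giving *bahui*.
The past-tense form *bahui*: last vowel = /i/, a front vowel → -ve → *bahuive*.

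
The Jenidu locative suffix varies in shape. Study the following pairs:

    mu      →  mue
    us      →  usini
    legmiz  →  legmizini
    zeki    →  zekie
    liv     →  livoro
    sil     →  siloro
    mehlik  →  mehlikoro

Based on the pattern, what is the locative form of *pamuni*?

pamunie

The alternation tracks the final sound of the stem — -ini when the stem ends in a sibilant (*us*, *legmiz*); -oro when the stem ends in a non-sibilant consonant (*liv*, *sil*, *mehlik*); -e when the stem ends in a vowel (*mu*, *zeki*).
*pamuni* — final sound /i/ (a vowel) → -e → *pamunie*.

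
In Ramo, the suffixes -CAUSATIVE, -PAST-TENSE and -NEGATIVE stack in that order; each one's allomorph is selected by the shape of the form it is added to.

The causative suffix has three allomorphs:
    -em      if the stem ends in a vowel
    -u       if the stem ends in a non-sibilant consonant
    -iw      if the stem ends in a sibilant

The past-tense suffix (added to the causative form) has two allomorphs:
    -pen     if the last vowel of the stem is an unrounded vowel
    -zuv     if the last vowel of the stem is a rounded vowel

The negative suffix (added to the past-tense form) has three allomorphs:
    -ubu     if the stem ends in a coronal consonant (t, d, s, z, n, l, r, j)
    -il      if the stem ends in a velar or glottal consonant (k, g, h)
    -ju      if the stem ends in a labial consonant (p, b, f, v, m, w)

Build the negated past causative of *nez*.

neziwpenubu

Since the final sound of *nez* is /z/ (a sibilant), it takes -iw, giving *neziw*.
The causative form *neziw* — last vowel /i/ (an unrounded vowel) → -pen → *neziwpen*.
The final consonant of the past-tense form *neziwpen* is /n/, which is coronal, so the negative suffix is -ubu, giving *neziwpenubu*.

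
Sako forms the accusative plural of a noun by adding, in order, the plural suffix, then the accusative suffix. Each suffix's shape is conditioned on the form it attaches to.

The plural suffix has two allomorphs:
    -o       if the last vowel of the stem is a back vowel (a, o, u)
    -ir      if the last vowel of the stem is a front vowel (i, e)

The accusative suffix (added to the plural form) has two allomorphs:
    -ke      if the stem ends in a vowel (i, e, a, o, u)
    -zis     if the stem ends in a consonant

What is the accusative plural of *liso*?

lisooke

The last vowel of *liso* is /o/, which is a back vowel, so the plural suffix is -o, giving *lisoo*.
Since the final sound of the plural form *lisoo* is /o/ (a vowel), it takes -ke, giving *lisooke*.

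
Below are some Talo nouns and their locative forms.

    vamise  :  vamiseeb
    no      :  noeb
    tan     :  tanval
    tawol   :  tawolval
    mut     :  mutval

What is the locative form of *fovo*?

fovoeb

The alternation tracks the final sound of the stem — -val when the stem ends in a consonant (*tan*, *tawol*, *mut*); -eb when the stem ends in a vowel (*vamise*, *no*).
Since the final sound of *fovo* is /o/ (a vowel), it takes -eb, giving *fovoeb*.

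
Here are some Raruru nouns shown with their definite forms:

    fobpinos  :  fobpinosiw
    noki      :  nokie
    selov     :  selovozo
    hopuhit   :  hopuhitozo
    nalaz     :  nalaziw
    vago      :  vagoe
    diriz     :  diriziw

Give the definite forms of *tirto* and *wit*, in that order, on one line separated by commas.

The alternation tracks the final sound of the stem — -iw when the stem ends in a sibilant (*fobpinos*, *nalaz*, *diriz*); -ozo when the stem ends in a non-sibilant consonant (*selov*, *hopuhit*); -e when the stem ends in a vowel (*noki*, *vago*).
Since the final sound of *tirto* is /o/ (a vowel), it takes -e, giving *tirtoe*.
*wit* — final sound /t/ (a non-sibilant consonant) → -ozo → *witozo*.

tirtoe, witozo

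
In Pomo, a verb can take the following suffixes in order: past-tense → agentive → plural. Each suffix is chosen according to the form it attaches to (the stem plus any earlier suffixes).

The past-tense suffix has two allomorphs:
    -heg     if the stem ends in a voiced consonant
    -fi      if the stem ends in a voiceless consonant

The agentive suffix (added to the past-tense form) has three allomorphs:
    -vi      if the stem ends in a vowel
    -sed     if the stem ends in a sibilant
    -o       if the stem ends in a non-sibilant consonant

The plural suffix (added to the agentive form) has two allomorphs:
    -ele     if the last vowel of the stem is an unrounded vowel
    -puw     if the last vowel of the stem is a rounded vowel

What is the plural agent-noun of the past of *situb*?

situbhegopuw

The final consonant of *situb* is /b/, which is voiced, so the past-tense suffix is -heg, giving *situbheg*.
The past-tense form *situbheg*: final sound = /g/, a non-sibilant consonant → -o → *situbhego*.
The last vowel of the agentive form *situbhego* is /o/, which is a rounded vowel, so the plural suffix is -puw, giving *situbhegopuw*.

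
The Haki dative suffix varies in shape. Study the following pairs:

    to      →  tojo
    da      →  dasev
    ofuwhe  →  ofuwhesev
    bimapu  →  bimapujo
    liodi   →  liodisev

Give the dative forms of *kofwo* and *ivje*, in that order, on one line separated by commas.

kofwojo, ivjesev

The alternation tracks the last vowel of the stem — -jo when the last vowel of the stem is a rounded vowel (*to*, *bimapu*); -sev when the last vowel of the stem is an unrounded vowel (*da*, *ofuwhe*, *liodi*).
Since the last vowel of *kofwo* is /o/ (a rounded vowel), it takes -jo, giving *kofwojo*.
Since the last vowel of *ivje* is /e/ (an unrounded vowel), it takes -sev, giving *ivjesev*.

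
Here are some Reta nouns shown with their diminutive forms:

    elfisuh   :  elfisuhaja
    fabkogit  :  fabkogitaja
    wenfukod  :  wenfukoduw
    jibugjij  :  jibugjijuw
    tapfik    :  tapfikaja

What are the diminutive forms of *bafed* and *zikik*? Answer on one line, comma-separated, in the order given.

Looking at the final consonant of each stem: -aja when the stem ends in a voiceless consonant (*elfisuh*, *fabkogit*, *tapfik*); -uw when the stem ends in a voiced consonant (*wenfukod*, *jibugjij*).
Since the final consonant of *bafed* is /d/ (voiced), it takes -uw, giving *bafeduw*.
*zikik*: final consonant = /k/, voiceless → -aja → *zikikaja*.

bafeduw, zikikaja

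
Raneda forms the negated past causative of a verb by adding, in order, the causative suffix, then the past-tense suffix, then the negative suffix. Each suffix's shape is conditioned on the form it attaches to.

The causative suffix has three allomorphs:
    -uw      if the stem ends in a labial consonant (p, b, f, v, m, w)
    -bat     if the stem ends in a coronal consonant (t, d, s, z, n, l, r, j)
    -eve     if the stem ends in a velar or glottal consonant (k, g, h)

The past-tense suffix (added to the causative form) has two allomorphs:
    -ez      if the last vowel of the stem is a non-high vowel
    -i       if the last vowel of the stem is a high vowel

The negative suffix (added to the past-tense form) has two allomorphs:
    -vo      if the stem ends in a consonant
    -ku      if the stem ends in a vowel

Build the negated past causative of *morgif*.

morgifuwiku

*morgif* — final consonant /f/ (labial) → -uw → *morgifuw*.
The causative form *morgifuw*: last vowel = /u/, a high vowel → -i → *morgifuwi*.
The past-tense form *morgifuwi* — final sound /i/ (a vowel) → -ku → *morgifuwiku*.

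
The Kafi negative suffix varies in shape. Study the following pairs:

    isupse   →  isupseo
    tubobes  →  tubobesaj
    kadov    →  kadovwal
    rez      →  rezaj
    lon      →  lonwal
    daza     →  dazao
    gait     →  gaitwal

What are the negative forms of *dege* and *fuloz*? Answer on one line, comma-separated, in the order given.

The alternation tracks the final sound of the stem — -aj when the stem ends in a sibilant (*tubobes*, *rez*); -wal when the stem ends in a non-sibilant consonant (*kadov*, *lon*, *gait*); -o when the stem ends in a vowel (*isupse*, *daza*).
*dege* — final sound /e/ (a vowel) → -o → *degeo*.
Since the final sound of *fuloz* is /z/ (a sibilant), it takes -aj, giving *fulozaj*.

degeo, fulozaj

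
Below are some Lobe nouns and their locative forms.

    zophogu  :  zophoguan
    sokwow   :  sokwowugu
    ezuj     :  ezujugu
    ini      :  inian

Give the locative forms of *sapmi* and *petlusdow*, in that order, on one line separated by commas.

Looking at the final sound of each stem: -ugu when the stem ends in a consonant (*sokwow*, *ezuj*); -an when the stem ends in a vowel (*zophogu*, *ini*).
The final sound of *sapmi* is /i/, which is a vowel, so the suffix is -an, giving *sapmian*.
*petlusdow*: final sound = /w/, a consonant → -ugu → *petlusdowugu*.

sapmian, petlusdowugu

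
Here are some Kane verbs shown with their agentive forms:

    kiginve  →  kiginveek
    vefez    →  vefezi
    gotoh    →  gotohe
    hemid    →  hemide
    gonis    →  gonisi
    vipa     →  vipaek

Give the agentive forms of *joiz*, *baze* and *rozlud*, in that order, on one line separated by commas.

The alternation tracks the final sound of the stem — -i when the stem ends in a sibilant (*vefez*, *gonis*); -e when the stem ends in a non-sibilant consonant (*gotoh*, *hemid*); -ek when the stem ends in a vowel (*kiginve*, *vipa*).
Since the final sound of *joiz* is /z/ (a sibilant), it takes -i, giving *joizi*.
The final sound of *baze* is /e/, which is a vowel, so the suffix is -ek, giving *bazeek*.
*rozlud*: final sound = /d/, a non-sibilant consonant → -e → *rozlude*.

joizi, bazeek, rozlude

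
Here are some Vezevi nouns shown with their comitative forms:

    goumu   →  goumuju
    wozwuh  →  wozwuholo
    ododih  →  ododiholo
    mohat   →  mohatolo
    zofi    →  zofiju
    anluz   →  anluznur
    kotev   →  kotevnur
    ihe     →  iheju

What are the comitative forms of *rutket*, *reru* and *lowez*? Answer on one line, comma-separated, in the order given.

The suffix is conditioned by the final sound: -olo when the stem ends in a voiceless consonant (*wozwuh*, *ododih*, *mohat*); -nur when the stem ends in a voiced consonant (*anluz*, *kotev*); -ju when the stem ends in a vowel (*goumu*, *zofi*, *ihe*).
Since the final sound of *rutket* is /t/ (a voiceless consonant), it takes -olo, giving *rutketolo*.
*reru* — final sound /u/ (a vowel) → -ju → *reruju*.
*lowez* — final sound /z/ (a voiced consonant) → -nur → *loweznur*.

rutketolo, reruju, loweznur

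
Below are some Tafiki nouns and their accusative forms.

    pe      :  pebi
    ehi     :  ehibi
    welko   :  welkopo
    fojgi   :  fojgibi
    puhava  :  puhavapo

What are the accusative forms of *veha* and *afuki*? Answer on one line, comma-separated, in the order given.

vehapo, afukibi

The suffix is conditioned by the last vowel: -bi when the last vowel of the stem is a front vowel (*pe*, *ehi*, *fojgi*); -po when the last vowel of the stem is a back vowel (*welko*, *puhava*).
*veha*: last vowel = /a/, a back vowel → -po → *vehapo*.
*afuki* — last vowel /i/ (a front vowel) → -bi → *afukibi*.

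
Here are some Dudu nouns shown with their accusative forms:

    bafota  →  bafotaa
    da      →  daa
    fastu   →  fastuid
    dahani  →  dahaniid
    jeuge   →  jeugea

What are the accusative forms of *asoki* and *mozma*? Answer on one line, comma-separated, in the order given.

asokiid, mozmaa

Looking at the last vowel of each stem: -id when the last vowel of the stem is a high vowel (*fastu*, *dahani*); -a when the last vowel of the stem is a non-high vowel (*bafota*, *da*, *jeuge*).
Since the last vowel of *asoki* is /i/ (a high vowel), it takes -id, giving *asokiid*.
*mozma* — last vowel /a/ (a non-high vowel) → -a → *mozmaa*.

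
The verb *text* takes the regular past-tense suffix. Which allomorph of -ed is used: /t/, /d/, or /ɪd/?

/ɪd/

The stem *text* ends in /t/ or /d/.
The -ed suffix is realized as /ɪd/ after /t, d/; as /t/ after other voiceless consonants; and as /d/ after other voiced sounds.
So -ed on *text* is pronounced /ɪd/.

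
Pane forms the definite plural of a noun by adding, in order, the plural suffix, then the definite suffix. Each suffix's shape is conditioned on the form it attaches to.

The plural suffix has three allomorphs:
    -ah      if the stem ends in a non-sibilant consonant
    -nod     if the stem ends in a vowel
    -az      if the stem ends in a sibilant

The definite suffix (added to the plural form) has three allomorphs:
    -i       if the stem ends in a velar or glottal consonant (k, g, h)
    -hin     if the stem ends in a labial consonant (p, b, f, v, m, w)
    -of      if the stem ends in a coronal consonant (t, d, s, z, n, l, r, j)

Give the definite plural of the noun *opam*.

opamahi

*opam* — final sound /m/ (a non-sibilant consonant) → -ah → *opamah*.
The final consonant of the plural form *opamah* is /h/, which is velar/glottal, so the definite suffix is -i, giving *opamahi*.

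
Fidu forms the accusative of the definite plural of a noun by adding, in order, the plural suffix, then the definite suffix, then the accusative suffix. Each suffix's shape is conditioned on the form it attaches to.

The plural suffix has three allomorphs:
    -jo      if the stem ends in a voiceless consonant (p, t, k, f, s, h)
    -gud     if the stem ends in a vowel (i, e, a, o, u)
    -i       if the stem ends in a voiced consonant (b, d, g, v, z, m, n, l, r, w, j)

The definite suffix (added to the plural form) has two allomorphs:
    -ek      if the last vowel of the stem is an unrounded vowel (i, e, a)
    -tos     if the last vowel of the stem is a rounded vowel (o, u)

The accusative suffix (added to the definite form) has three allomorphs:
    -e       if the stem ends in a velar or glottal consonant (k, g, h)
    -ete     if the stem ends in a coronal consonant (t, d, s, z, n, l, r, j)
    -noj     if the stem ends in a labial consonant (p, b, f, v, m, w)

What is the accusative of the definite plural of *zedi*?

Since the final sound of *zedi* is /i/ (a vowel), it takes -gud, giving *zedigud*.
The last vowel of the plural form *zedigud* is /u/, which is a rounded vowel, so the definite suffix is -tos, giving *zedigudtos*.
Since the final consonant of the definite form *zedigudtos* is /s/ (coronal), it takes -ete, giving *zedigudtosete*.

zedigudtosete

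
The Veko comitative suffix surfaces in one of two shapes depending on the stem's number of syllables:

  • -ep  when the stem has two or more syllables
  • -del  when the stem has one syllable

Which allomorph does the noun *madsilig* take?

-ep

*madsilig* (3 syllables) → -ep.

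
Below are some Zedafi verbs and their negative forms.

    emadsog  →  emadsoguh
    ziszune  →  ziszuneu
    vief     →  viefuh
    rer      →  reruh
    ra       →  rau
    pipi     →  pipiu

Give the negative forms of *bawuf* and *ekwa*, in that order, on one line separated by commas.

The pattern is consonant vs. vowel: -uh when the stem ends in a consonant (*emadsog*, *vief*, *rer*); -u when the stem ends in a vowel (*ziszune*, *ra*, *pipi*).
*bawuf*: final sound = /f/, a consonant → -uh → *bawufuh*.
*ekwa* — final sound /a/ (a vowel) → -u → *ekwau*.

bawufuh, ekwau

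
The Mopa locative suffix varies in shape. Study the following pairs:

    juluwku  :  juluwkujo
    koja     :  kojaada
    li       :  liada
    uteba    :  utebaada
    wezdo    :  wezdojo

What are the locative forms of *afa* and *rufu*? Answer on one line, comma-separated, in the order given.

afaada, rufujo

The pattern is rounding harmony: -jo when the last vowel of the stem is a rounded vowel (*juluwku*, *wezdo*); -ada when the last vowel of the stem is an unrounded vowel (*koja*, *li*, *uteba*).
*afa* — last vowel /a/ (an unrounded vowel) → -ada → *afaada*.
Since the last vowel of *rufu* is /u/ (a rounded vowel), it takes -jo, giving *rufujo*.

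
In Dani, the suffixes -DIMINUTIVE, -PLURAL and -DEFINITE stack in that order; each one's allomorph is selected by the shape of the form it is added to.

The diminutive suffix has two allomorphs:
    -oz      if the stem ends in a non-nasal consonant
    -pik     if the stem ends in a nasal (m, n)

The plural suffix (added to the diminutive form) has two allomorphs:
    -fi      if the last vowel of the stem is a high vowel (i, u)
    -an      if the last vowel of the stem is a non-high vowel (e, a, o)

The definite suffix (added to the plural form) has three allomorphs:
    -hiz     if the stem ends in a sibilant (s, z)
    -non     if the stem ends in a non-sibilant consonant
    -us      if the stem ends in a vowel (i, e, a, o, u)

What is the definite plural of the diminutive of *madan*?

madanpikfius

Since the final consonant of *madan* is /n/ (a nasal), it takes -pik, giving *madanpik*.
Since the last vowel of the diminutive form *madanpik* is /i/ (a high vowel), it takes -fi, giving *madanpikfi*.
The plural form *madanpikfi*: final sound = /i/, a vowel → -us → *madanpikfius*.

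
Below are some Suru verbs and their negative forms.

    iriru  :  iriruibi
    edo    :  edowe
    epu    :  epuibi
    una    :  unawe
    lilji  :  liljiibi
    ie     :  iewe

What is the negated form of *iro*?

The pattern is height harmony: -ibi when the last vowel of the stem is a high vowel (*iriru*, *epu*, *lilji*); -we when the last vowel of the stem is a non-high vowel (*edo*, *una*, *ie*).
*iro*: last vowel = /o/, a non-high vowel → -we → *irowe*.

irowe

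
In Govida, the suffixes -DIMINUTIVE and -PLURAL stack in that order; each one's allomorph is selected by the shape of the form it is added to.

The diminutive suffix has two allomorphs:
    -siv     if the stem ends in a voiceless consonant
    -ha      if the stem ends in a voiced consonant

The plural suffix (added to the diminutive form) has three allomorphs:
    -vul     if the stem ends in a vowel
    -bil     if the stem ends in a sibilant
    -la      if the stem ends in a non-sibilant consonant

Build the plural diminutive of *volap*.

volapsivla

The final consonant of *volap* is /p/, which is voiceless, so the diminutive suffix is -siv, giving *volapsiv*.
The diminutive form *volapsiv* — final sound /v/ (a non-sibilant consonant) → -la → *volapsivla*.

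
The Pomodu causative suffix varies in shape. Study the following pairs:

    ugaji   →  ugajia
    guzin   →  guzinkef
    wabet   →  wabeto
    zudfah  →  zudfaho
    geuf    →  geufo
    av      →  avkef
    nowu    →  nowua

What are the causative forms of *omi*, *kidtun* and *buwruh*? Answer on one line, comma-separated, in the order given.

The alternation tracks the final sound of the stem — -o when the stem ends in a voiceless consonant (*wabet*, *zudfah*, *geuf*); -kef when the stem ends in a voiced consonant (*guzin*, *av*); -a when the stem ends in a vowel (*ugaji*, *nowu*).
The final sound of *omi* is /i/, which is a vowel, so the suffix is -a, giving *omia*.
The final sound of *kidtun* is /n/, which is a voiced consonant, so the suffix is -kef, giving *kidtunkef*.
The final sound of *buwruh* is /h/, which is a voiceless consonant, so the suffix is -o, giving *buwruho*.

omia, kidtunkef, buwruho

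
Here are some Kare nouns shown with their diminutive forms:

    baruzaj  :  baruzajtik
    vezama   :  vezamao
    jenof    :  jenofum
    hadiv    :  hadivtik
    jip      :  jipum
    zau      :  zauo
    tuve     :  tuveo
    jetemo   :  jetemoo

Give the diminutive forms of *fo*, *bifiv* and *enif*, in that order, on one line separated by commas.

foo, bifivtik, enifum

The pattern is voicing of the final sound: -um when the stem ends in a voiceless consonant (*jenof*, *jip*); -tik when the stem ends in a voiced consonant (*baruzaj*, *hadiv*); -o when the stem ends in a vowel (*vezama*, *zau*, *tuve*, *jetemo*).
*fo* — final sound /o/ (a vowel) → -o → *foo*.
Since the final sound of *bifiv* is /v/ (a voiced consonant), it takes -tik, giving *bifivtik*.
The final sound of *enif* is /f/, which is a voiceless consonant, so the suffix is -um, giving *enifum*.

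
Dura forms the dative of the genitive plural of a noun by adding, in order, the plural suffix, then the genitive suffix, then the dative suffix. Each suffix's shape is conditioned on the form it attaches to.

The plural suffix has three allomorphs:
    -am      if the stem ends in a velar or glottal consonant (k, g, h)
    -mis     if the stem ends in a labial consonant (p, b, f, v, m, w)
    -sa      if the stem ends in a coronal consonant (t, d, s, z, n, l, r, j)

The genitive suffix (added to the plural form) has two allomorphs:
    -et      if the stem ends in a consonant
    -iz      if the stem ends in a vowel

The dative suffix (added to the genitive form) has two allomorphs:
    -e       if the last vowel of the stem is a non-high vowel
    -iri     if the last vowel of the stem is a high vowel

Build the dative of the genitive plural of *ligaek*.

ligaekamete

The final consonant of *ligaek* is /k/, which is velar/glottal, so the plural suffix is -am, giving *ligaekam*.
The plural form *ligaekam*: final sound = /m/, a consonant → -et → *ligaekamet*.
The genitive form *ligaekamet* — last vowel /e/ (a non-high vowel) → -e → *ligaekamete*.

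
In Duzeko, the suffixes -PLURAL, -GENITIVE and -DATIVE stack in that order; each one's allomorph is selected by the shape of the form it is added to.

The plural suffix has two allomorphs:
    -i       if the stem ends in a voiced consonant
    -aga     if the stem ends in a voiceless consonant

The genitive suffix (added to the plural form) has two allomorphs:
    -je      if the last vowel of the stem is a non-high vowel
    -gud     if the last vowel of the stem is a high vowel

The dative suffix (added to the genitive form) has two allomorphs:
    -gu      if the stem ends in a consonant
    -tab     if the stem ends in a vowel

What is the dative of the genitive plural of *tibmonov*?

*tibmonov* — final consonant /v/ (voiced) → -i → *tibmonovi*.
Since the last vowel of the plural form *tibmonovi* is /i/ (a high vowel), it takes -gud, giving *tibmonovigud*.
Since the final sound of the genitive form *tibmonovigud* is /d/ (a consonant), it takes -gu, giving *tibmonovigudgu*.

tibmonovigudgu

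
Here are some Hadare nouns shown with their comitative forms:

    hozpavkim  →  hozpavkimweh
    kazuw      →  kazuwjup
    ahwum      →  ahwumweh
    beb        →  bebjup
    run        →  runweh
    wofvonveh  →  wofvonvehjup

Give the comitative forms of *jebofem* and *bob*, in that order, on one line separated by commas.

The suffix is conditioned by the final consonant: -weh when the stem ends in a nasal (*hozpavkim*, *ahwum*, *run*); -jup when the stem ends in a non-nasal consonant (*kazuw*, *beb*, *wofvonveh*).
The final consonant of *jebofem* is /m/, which is a nasal, so the suffix is -weh, giving *jebofemweh*.
*bob*: final consonant = /b/, non-nasal → -jup → *bobjup*.

jebofemweh, bobjup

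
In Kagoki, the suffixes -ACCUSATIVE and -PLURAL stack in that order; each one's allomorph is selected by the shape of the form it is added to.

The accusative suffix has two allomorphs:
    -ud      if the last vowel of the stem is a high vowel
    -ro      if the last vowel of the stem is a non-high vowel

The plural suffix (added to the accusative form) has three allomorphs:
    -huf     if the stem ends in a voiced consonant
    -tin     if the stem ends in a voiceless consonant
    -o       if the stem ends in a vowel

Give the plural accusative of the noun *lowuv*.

lowuvudhuf

The last vowel of *lowuv* is /u/, which is a high vowel, so the accusative suffix is -ud, giving *lowuvud*.
Since the final sound of the accusative form *lowuvud* is /d/ (a voiced consonant), it takes -huf, giving *lowuvudhuf*.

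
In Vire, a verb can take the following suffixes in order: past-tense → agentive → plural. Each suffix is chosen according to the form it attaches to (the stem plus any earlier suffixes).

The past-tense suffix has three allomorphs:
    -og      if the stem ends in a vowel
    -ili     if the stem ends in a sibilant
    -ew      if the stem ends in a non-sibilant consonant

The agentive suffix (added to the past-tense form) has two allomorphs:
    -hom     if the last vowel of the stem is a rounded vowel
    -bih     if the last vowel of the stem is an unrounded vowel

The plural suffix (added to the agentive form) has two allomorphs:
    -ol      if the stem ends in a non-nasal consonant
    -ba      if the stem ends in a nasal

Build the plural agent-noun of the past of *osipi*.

osipioghomba

*osipi* — final sound /i/ (a vowel) → -og → *osipiog*.
Since the last vowel of the past-tense form *osipiog* is /o/ (a rounded vowel), it takes -hom, giving *osipioghom*.
The agentive form *osipioghom*: final consonant = /m/, a nasal → -ba → *osipioghomba*.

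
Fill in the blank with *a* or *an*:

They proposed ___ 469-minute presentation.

a

The indefinite article is chosen by the initial *sound* of the following word, not its spelling.
The number *469* is spoken "four hundred …", beginning with /fɔr/ — a consonant sound.
So the article is *a*: They proposed a 469-minute presentation.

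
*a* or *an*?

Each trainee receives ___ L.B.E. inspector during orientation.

an

The indefinite article is chosen by the initial *sound* of the following word, not its spelling.
The initialism *L.B.E.* is read letter by letter; the first letter, L, is pronounced /ɛl/, which begins with a vowel sound.
So the article is *an*: Each trainee receives an L.B.E. inspector during orientation.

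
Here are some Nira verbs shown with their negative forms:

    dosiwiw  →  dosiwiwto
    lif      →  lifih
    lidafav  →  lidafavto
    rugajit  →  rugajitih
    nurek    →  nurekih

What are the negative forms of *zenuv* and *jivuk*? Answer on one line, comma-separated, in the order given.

zenuvto, jivukih

The pattern is voicing of the final consonant: -ih when the stem ends in a voiceless consonant (*lif*, *rugajit*, *nurek*); -to when the stem ends in a voiced consonant (*dosiwiw*, *lidafav*).
Since the final consonant of *zenuv* is /v/ (voiced), it takes -to, giving *zenuvto*.
*jivuk* — final consonant /k/ (voiceless) → -ih → *jivukih*.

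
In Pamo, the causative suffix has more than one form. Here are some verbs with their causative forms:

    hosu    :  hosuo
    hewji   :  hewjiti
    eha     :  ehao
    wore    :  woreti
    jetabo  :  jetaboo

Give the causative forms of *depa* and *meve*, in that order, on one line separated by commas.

The pattern is front/back vowel harmony: -ti when the last vowel of the stem is a front vowel (*hewji*, *wore*); -o when the last vowel of the stem is a back vowel (*hosu*, *eha*, *jetabo*).
*depa* — last vowel /a/ (a back vowel) → -o → *depao*.
The last vowel of *meve* is /e/, which is a front vowel, so the suffix is -ti, giving *meveti*.

depao, meveti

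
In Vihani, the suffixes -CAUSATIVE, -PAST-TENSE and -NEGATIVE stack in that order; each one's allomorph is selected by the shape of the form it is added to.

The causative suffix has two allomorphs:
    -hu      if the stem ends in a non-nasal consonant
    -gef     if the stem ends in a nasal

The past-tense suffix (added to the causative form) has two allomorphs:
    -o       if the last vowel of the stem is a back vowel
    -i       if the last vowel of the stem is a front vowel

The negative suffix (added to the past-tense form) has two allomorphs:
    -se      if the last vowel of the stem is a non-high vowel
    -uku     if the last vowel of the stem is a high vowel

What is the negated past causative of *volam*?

volamgefiuku

The final consonant of *volam* is /m/, which is a nasal, so the causative suffix is -gef, giving *volamgef*.
The causative form *volamgef*: last vowel = /e/, a front vowel → -i → *volamgefi*.
The past-tense form *volamgefi*: last vowel = /i/, a high vowel → -uku → *volamgefiuku*.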